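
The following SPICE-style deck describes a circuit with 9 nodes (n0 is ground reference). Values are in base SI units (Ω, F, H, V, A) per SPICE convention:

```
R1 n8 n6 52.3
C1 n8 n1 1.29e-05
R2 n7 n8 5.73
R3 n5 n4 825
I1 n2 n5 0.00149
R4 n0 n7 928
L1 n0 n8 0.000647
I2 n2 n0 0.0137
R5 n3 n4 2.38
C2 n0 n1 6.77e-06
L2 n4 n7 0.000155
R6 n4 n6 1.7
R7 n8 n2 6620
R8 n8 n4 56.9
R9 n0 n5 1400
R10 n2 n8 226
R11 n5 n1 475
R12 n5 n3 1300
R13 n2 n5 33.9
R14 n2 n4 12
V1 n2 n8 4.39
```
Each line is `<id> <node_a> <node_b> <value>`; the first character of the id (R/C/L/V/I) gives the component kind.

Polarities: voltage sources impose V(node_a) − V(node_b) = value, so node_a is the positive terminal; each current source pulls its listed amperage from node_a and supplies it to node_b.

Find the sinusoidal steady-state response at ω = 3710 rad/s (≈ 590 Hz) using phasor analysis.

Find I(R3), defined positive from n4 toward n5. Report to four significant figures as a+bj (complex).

-0.003189+9.155e-05j A

Element admittances at ω=3710 rad/s:
  Y(R1) = 0.01912+0.000j S between n8,n6
  Y(C1) = 0.000+0.04786j S between n8,n1
  Y(R2) = 0.1745+0.000j S between n7,n8
  Y(R3) = 0.001212+0.000j S between n5,n4
  I1: injects 0.00149 A into n5 (from n2)
  Y(R4) = 0.001078+0.000j S between n0,n7
  Y(L1) = 0.000-0.4166j S between n0,n8
  I2: injects 0.0137 A into n0 (from n2)
  Y(R5) = 0.4202+0.000j S between n3,n4
  Y(C2) = 0.000+0.02512j S between n0,n1
  Y(L2) = 0.000-1.739j S between n4,n7
  Y(R6) = 0.5882+0.000j S between n4,n6
  Y(R7) = 0.0001511+0.000j S between n8,n2
  Y(R8) = 0.01757+0.000j S between n8,n4
  Y(R9) = 0.0007143+0.000j S between n0,n5
  Y(R10) = 0.004425+0.000j S between n2,n8
  Y(R11) = 0.002105+0.000j S between n5,n1
  Y(R12) = 0.0007692+0.000j S between n5,n3
  Y(R13) = 0.02950+0.000j S between n2,n5
  Y(R14) = 0.08333+0.000j S between n2,n4
  V1: constraint V(n2)−V(n8) = 4.39
Assemble and solve the 9×9 MNA system:
  V(n1)=0.002582-0.1460j  V(n2)=4.390-0.05161j  V(n3)=1.265+0.02339j  V(n4)=1.261+0.02353j  V(n5)=3.892-0.05199j  V(n6)=1.221+0.02117j  V(n7)=1.255-0.1033j  V(n8)=-0.0002006-0.05161j
  i(V1)=-0.3107+0.006250j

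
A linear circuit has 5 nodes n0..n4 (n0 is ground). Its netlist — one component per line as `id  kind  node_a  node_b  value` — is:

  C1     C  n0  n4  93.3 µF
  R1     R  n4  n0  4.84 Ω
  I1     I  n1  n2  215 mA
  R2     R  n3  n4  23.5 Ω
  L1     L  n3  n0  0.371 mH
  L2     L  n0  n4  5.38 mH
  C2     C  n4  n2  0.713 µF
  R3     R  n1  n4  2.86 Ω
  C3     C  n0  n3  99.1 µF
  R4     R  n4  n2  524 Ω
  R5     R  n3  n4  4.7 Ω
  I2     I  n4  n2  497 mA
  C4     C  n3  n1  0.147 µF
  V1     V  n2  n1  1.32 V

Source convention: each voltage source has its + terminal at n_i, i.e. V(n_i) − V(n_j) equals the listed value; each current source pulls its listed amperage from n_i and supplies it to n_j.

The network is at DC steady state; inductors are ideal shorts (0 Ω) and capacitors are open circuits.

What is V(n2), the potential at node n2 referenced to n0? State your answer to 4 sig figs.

Apply KCL at each of the 4 non-ground nodes and solve the resulting linear system.
Node n1: branches {I1, R3, C4, V1} → V_1 = 1.407
Node n2: branches {I1, C2, R4, I2, V1} → V_2 = 2.727
Node n3: branches {R2, L1, C3, R5, C4} → V_3 = 0.000
Node n4: branches {C1, R1, R2, L2, C2, R3, R4, R5, I2} → V_4 = 0.000
Source currents: i(L1)=0.000, i(L2)=0.000, i(V1)=0.7068

2.727 V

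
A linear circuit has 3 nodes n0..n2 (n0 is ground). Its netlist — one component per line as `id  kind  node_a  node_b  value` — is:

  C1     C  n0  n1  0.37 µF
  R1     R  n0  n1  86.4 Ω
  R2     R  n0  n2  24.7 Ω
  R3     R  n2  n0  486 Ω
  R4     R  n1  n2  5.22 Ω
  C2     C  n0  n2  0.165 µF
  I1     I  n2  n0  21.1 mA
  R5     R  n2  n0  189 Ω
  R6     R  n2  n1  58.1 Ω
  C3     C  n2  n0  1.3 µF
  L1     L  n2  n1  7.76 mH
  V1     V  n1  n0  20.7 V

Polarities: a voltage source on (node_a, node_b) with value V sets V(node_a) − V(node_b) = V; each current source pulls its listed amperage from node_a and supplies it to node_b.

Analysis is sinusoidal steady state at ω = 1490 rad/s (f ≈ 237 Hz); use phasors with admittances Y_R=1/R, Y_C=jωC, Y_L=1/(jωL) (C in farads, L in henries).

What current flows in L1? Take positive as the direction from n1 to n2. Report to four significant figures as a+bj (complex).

0.1148-0.3031j A

Element admittances at ω=1490 rad/s:
  Y(C1) = 0.000+0.0005513j S between n0,n1
  Y(R1) = 0.01157+0.000j S between n0,n1
  Y(R2) = 0.04049+0.000j S between n0,n2
  Y(R3) = 0.002058+0.000j S between n2,n0
  Y(R4) = 0.1916+0.000j S between n1,n2
  Y(C2) = 0.000+0.0002458j S between n0,n2
  I1: injects 0.0211 A into n0 (from n2)
  Y(R5) = 0.005291+0.000j S between n2,n0
  Y(R6) = 0.01721+0.000j S between n2,n1
  Y(C3) = 0.000+0.001937j S between n2,n0
  Y(L1) = 0.000-0.08649j S between n2,n1
  V1: constraint V(n1)−V(n0) = 20.7
Assemble and solve the 3×3 MNA system:
  V(n1)=20.70+0.000j  V(n2)=17.20-1.327j
  i(V1)=-1.086+0.01455j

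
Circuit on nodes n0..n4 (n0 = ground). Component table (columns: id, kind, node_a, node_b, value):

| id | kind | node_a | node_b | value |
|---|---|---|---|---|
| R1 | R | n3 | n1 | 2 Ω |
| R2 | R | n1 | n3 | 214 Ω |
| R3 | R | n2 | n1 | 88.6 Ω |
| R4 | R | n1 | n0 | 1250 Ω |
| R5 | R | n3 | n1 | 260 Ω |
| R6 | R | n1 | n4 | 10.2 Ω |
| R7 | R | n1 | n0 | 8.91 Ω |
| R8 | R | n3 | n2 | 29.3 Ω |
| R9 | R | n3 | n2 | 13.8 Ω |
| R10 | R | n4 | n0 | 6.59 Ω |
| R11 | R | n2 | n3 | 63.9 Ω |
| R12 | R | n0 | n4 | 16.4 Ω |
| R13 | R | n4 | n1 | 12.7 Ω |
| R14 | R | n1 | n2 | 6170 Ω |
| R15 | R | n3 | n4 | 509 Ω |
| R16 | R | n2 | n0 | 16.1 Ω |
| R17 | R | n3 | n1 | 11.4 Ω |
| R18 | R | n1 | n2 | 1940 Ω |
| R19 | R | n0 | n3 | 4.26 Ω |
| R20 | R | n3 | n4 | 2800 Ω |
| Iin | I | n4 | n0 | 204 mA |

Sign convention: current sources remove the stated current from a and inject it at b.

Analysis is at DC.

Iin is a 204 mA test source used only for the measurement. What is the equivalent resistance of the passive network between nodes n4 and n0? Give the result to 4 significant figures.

MNA unknowns: 4 node voltages V₁..V_4
R1: Y=0.5000 on G[3,1]
R2: Y=0.004673 on G[1,3]
R3: Y=0.01129 on G[2,1]
R4: Y=0.0008000 on G[1,0]
R5: Y=0.003846 on G[3,1]
R6: Y=0.09804 on G[1,4]
R7: Y=0.1122 on G[1,0]
R8: Y=0.03413 on G[3,2]
R9: Y=0.07246 on G[3,2]
R10: Y=0.1517 on G[4,0]
R11: Y=0.01565 on G[2,3]
R12: Y=0.06098 on G[0,4]
R13: Y=0.07874 on G[4,1]
R14: Y=0.0001621 on G[1,2]
R15: Y=0.001965 on G[3,4]
R16: Y=0.06211 on G[2,0]
R17: Y=0.08772 on G[3,1]
R18: Y=0.0005155 on G[1,2]
R19: Y=0.2347 on G[0,3]
R20: Y=0.0003571 on G[3,4]
Iin: z[4]−=0.204, z[0]+=0.204
solve → V1=-0.2312, V2=-0.1139, V3=-0.1604, V4=-0.6259

R_eq = 3.068 Ω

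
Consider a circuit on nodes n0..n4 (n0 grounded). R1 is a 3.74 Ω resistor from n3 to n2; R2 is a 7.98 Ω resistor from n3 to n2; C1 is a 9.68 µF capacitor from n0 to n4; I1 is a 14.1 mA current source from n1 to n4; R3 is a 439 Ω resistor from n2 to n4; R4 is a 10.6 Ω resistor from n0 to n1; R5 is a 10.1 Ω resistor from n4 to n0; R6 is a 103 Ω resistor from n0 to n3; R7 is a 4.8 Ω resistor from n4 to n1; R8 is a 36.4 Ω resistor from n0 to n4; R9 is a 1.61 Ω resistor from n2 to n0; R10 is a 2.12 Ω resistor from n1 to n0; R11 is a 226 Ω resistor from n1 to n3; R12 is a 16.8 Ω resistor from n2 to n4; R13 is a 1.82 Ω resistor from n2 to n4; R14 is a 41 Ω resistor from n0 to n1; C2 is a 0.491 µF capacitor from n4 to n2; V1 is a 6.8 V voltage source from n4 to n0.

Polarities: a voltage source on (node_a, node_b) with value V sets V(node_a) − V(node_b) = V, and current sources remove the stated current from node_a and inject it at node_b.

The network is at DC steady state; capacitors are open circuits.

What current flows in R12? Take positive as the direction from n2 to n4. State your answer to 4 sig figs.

Apply KCL at each of the 4 non-ground nodes and solve the resulting linear system.
Node n1: branches {I1, R4, R7, R10, R11, R14} → V_1 = 1.764
Node n2: branches {R1, R2, R3, R9, R12, R13, C2} → V_2 = 3.342
Node n3: branches {R1, R2, R6, R11} → V_3 = 3.245
Node n4: branches {C1, I1, R3, R5, R7, R8, R12, R13, C2, V1} → V_4 = 6.800
Source currents: i(V1)=-4.009

-0.2058 A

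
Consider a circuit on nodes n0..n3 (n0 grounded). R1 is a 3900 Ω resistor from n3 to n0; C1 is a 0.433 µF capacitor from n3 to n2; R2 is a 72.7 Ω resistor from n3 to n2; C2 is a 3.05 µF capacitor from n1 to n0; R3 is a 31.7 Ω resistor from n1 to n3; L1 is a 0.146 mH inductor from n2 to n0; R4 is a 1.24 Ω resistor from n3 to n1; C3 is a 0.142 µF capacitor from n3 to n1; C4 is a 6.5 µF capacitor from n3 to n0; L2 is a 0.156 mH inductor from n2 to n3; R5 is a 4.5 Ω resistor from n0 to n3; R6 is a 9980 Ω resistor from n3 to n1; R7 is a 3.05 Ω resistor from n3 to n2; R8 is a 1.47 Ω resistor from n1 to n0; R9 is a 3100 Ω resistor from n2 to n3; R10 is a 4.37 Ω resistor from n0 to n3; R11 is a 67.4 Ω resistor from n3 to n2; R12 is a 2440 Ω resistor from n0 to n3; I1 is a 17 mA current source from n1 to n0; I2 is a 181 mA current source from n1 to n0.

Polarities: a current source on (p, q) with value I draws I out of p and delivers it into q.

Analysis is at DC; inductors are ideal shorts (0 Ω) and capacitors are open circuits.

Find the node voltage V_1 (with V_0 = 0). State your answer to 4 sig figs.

Element admittances at DC:
  Y(R1) = 0.0002564 S between n3,n0
  Y(C1) = 0.000 S between n3,n2
  Y(R2) = 0.01376 S between n3,n2
  Y(C2) = 0.000 S between n1,n0
  Y(R3) = 0.03155 S between n1,n3
  L1: short n2↔n0 (DC inductor)
  Y(R4) = 0.8065 S between n3,n1
  Y(C3) = 0.000 S between n3,n1
  Y(C4) = 0.000 S between n3,n0
  L2: short n2↔n3 (DC inductor)
  Y(R5) = 0.2222 S between n0,n3
  Y(R6) = 0.0001002 S between n3,n1
  Y(R7) = 0.3279 S between n3,n2
  Y(R8) = 0.6803 S between n1,n0
  Y(R9) = 0.0003226 S between n2,n3
  Y(R10) = 0.2288 S between n0,n3
  Y(R11) = 0.01484 S between n3,n2
  Y(R12) = 0.0004098 S between n0,n3
  I1: injects 0.017 A into n0 (from n1)
  I2: injects 0.181 A into n0 (from n1)
Assemble and solve the 5×5 MNA system:
  V(n1)=-0.1304  V(n2)=0.000  V(n3)=0.000
  i(L1)=-0.1093  i(L2)=0.1093

-0.1304 V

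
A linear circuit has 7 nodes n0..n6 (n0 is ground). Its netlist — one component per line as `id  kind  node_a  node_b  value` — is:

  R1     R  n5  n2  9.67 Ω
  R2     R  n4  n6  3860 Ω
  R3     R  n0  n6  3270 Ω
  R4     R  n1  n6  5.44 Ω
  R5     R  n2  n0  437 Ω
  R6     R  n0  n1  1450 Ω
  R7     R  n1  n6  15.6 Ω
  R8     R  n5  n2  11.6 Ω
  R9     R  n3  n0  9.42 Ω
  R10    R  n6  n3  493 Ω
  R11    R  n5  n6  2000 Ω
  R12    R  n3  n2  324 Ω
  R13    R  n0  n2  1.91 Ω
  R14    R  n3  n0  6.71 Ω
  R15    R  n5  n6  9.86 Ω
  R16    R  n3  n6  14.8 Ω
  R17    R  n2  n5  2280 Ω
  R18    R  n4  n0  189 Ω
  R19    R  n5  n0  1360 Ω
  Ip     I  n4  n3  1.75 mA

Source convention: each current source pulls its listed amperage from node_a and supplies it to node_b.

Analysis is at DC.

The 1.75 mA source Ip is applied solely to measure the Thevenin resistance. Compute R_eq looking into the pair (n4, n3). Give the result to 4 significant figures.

R_eq = 183.5 Ω

MNA unknowns: 6 node voltages V₁..V_6
R1: Y=0.1034 on G[5,2]
R2: Y=0.0002591 on G[4,6]
R3: Y=0.0003058 on G[0,6]
R4: Y=0.1838 on G[1,6]
R5: Y=0.002288 on G[2,0]
R6: Y=0.0006897 on G[0,1]
R7: Y=0.06410 on G[1,6]
R8: Y=0.08621 on G[5,2]
R9: Y=0.1062 on G[3,0]
R10: Y=0.002028 on G[6,3]
R11: Y=0.0005000 on G[5,6]
R12: Y=0.003086 on G[3,2]
R13: Y=0.5236 on G[0,2]
R14: Y=0.1490 on G[3,0]
R15: Y=0.1014 on G[5,6]
R16: Y=0.06757 on G[3,6]
R17: Y=0.0004386 on G[2,5]
R18: Y=0.005291 on G[4,0]
R19: Y=0.0007353 on G[5,0]
Ip: z[4]−=0.00175, z[3]+=0.00175
solve → V1=0.002529, V2=0.0003122, V3=0.005879, V4=-0.3152, V5=0.001086, V6=0.002536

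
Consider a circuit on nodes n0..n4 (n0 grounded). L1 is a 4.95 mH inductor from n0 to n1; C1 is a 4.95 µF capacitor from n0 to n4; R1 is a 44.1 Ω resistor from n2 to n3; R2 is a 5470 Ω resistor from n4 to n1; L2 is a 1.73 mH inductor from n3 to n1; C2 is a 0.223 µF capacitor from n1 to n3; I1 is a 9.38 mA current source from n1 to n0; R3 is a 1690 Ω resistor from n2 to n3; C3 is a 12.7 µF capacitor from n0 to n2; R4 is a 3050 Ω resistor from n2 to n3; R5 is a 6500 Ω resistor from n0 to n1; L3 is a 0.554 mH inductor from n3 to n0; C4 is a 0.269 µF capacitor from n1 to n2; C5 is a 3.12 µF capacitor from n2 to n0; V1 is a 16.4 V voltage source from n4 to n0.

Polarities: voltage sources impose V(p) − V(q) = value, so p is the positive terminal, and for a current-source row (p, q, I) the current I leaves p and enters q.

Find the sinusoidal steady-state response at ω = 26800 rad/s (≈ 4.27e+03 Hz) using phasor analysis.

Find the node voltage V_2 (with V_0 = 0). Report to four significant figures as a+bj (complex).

-0.004786-0.006703j V

MNA unknowns: 4 node voltages V₁..V_4 plus 1 source current (V1)
L1: Y=0.000-0.007538j on G[0,1]
C1: Y=0.000+0.1327j on G[0,4]
R1: Y=0.02268+0.000j on G[2,3]
R2: Y=0.0001828+0.000j on G[4,1]
L2: Y=0.000-0.02157j on G[3,1]
C2: Y=0.000+0.005976j on G[1,3]
I1: z[1]−=0.00938, z[0]+=0.00938
R3: Y=0.0005917+0.000j on G[2,3]
C3: Y=0.000+0.3404j on G[0,2]
R4: Y=0.0003279+0.000j on G[2,3]
R5: Y=0.0001538+0.000j on G[0,1]
L3: Y=0.000-0.06735j on G[3,0]
C4: Y=0.000+0.007209j on G[1,2]
C5: Y=0.000+0.08362j on G[2,0]
V1: row V4−V0=16.4, i_V1 at 4,0
solve → V1=-0.03587-0.4785j, V2=-0.004786-0.006703j, V3=-0.02851-0.08321j, V4=16.40+0.000j
aux → i_V1=-0.003005-2.176j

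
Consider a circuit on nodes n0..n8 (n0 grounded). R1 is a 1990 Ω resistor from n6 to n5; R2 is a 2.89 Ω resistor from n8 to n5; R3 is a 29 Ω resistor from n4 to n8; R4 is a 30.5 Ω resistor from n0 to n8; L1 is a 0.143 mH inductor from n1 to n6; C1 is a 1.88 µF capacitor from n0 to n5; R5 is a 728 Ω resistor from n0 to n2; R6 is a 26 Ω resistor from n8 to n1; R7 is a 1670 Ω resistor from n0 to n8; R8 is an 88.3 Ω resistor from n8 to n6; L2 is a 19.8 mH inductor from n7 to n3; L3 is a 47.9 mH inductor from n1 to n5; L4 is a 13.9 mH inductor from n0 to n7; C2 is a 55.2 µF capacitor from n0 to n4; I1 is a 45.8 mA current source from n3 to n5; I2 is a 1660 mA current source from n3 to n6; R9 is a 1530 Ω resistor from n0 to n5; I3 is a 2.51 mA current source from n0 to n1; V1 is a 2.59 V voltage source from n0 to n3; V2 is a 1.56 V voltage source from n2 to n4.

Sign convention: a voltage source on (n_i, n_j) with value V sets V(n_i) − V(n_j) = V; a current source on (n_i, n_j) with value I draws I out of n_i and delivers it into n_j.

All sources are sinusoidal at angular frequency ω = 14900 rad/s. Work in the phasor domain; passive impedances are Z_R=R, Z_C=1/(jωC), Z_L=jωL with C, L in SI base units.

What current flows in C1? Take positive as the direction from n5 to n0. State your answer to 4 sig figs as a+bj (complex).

0.2879+0.5573j A

Element admittances at ω=14900 rad/s:
  Y(R1) = 0.0005025+0.000j S between n6,n5
  Y(R2) = 0.3460+0.000j S between n8,n5
  Y(R3) = 0.03448+0.000j S between n4,n8
  Y(R4) = 0.03279+0.000j S between n0,n8
  Y(L1) = 0.000-0.4693j S between n1,n6
  Y(C1) = 0.000+0.02801j S between n0,n5
  Y(R5) = 0.001374+0.000j S between n0,n2
  Y(R6) = 0.03846+0.000j S between n8,n1
  Y(R7) = 0.0005988+0.000j S between n0,n8
  Y(R8) = 0.01133+0.000j S between n8,n6
  Y(L2) = 0.000-0.003390j S between n7,n3
  Y(L3) = 0.000-0.001401j S between n1,n5
  Y(L4) = 0.000-0.004828j S between n0,n7
  Y(C2) = 0.000+0.8225j S between n0,n4
  I1: injects 0.0458 A into n5 (from n3)
  I2: injects 1.66 A into n6 (from n3)
  Y(R9) = 0.0006536+0.000j S between n0,n5
  I3: injects 0.00251 A into n1 (from n0)
  V1: constraint V(n0)−V(n3) = 2.59
  V2: constraint V(n2)−V(n4) = 1.56
Assemble and solve the 10×10 MNA system:
  V(n1)=53.55-8.272j  V(n2)=1.239-0.8740j  V(n3)=-2.590+0.000j  V(n4)=-0.3206-0.8740j  V(n5)=19.89-10.28j  V(n6)=53.63-5.568j  V(n7)=-1.068+0.000j  V(n8)=20.57-8.556j
  i(V1)=1.706+0.005158j  i(V2)=-0.001702+0.001201j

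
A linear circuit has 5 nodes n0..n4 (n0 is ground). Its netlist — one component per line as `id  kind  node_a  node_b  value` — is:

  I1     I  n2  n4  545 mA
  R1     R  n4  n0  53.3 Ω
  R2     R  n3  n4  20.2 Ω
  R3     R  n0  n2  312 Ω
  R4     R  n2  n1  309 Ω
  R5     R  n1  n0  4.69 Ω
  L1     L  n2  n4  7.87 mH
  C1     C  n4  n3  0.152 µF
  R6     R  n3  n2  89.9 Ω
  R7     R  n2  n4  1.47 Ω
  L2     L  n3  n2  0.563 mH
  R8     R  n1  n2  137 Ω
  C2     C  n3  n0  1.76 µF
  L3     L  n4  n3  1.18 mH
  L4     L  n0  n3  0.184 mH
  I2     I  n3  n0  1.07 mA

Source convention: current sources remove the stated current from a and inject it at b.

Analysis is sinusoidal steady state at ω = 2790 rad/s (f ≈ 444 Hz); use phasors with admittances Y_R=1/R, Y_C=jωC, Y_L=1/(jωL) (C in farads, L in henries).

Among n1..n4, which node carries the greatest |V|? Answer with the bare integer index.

4

Element admittances at ω=2790 rad/s:
  I1: injects 0.545 A into n4 (from n2)
  Y(R1) = 0.01876+0.000j S between n4,n0
  Y(R2) = 0.04950+0.000j S between n3,n4
  Y(R3) = 0.003205+0.000j S between n0,n2
  Y(R4) = 0.003236+0.000j S between n2,n1
  Y(R5) = 0.2132+0.000j S between n1,n0
  Y(L1) = 0.000-0.04554j S between n2,n4
  Y(C1) = 0.000+0.0004241j S between n4,n3
  Y(R6) = 0.01112+0.000j S between n3,n2
  Y(R7) = 0.6803+0.000j S between n2,n4
  Y(L2) = 0.000-0.6366j S between n3,n2
  Y(R8) = 0.007299+0.000j S between n1,n2
  Y(C2) = 0.000+0.004910j S between n3,n0
  Y(L3) = 0.000-0.3037j S between n4,n3
  Y(L4) = 0.000-1.948j S between n0,n3
  I2: injects 0.00107 A into n0 (from n3)
Assemble and solve the 4×4 MNA system:
  V(n1)=-0.009960-0.005154j  V(n2)=-0.2115-0.1095j  V(n3)=0.0005144-0.003617j  V(n4)=0.4669+0.1305j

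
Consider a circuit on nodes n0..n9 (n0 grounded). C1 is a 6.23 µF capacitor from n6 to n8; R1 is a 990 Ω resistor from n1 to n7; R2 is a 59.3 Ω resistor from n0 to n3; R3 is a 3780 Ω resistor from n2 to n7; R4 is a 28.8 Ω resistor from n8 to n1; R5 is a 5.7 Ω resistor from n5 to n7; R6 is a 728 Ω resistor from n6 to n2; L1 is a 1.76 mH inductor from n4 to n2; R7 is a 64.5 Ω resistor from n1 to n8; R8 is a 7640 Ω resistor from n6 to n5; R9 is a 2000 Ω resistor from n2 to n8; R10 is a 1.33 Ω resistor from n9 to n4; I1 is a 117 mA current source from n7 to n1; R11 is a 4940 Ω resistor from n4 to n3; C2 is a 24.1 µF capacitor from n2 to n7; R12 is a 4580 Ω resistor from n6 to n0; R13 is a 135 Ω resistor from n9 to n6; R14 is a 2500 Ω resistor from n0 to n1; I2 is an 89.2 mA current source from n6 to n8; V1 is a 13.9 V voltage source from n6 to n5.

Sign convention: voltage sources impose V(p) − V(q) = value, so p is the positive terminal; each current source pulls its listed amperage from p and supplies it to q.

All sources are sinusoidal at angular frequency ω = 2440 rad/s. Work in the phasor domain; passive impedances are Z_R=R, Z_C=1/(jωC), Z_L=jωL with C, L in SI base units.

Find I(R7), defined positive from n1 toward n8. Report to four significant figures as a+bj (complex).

0.03023+0.004274j A

Apply KCL at each of the 9 non-ground nodes and solve the resulting linear system.
Node n1: branches {R1, R4, R7, I1, R14} → V_1 = 4.951-5.476j
Node n2: branches {R3, R6, L1, R9, C2} → V_2 = -11.78+3.884j
Node n3: branches {R2, R11} → V_3 = -0.1404+0.05128j
Node n4: branches {L1, R10, R11} → V_4 = -11.83+4.323j
Node n5: branches {R5, R8, V1} → V_5 = -12.13+6.072j
Node n6: branches {C1, R6, R8, R12, R13, I2, V1} → V_6 = 1.773+6.072j
Node n7: branches {R1, R3, R5, I1, C2} → V_7 = -11.97+6.064j
Node n8: branches {C1, R4, R7, R9, I2} → V_8 = 3.001-5.752j
Node n9: branches {R10, R13} → V_9 = -11.70+4.340j
Source currents: i(V1)=-0.03010+0.001505j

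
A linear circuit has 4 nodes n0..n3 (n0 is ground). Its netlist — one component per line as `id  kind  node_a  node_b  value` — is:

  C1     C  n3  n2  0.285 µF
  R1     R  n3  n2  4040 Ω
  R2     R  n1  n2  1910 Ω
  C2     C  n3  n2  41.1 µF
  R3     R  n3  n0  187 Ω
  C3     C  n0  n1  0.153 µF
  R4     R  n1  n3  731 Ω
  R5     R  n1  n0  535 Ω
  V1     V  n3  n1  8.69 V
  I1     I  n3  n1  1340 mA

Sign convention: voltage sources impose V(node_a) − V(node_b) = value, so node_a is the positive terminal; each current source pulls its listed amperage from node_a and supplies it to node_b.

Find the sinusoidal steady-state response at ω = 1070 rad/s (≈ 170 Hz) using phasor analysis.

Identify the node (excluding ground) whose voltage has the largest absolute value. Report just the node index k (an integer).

1

MNA unknowns: 3 node voltages V₁..V_3 plus 1 source current (V1)
C1: Y=0.000+0.0003050j on G[3,2]
R1: Y=0.0002475+0.000j on G[3,2]
R2: Y=0.0005236+0.000j on G[1,2]
C2: Y=0.000+0.04398j on G[3,2]
R3: Y=0.005348+0.000j on G[3,0]
C3: Y=0.000+0.0001637j on G[0,1]
R4: Y=0.001368+0.000j on G[1,3]
R5: Y=0.001869+0.000j on G[1,0]
V1: row V3−V1=8.69, i_V1 at 3,1
I1: z[3]−=1.34, z[1]+=1.34
solve → V1=-6.436+0.1460j, V2=2.252+0.2487j, V3=2.254+0.1460j
aux → i_V1=-1.368-0.0008345j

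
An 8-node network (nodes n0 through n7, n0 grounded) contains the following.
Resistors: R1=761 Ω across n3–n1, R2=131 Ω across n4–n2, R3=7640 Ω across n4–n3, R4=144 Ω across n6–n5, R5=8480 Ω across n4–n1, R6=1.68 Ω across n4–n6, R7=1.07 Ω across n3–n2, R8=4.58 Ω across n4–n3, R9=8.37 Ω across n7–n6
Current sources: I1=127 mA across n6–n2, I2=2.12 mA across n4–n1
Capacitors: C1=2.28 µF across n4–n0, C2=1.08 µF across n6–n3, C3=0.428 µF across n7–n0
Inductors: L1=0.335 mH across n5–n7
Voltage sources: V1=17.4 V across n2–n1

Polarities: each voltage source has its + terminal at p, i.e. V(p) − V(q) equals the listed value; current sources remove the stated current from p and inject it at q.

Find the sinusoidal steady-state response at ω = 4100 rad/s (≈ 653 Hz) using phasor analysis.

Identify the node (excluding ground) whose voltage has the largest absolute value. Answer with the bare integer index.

MNA unknowns: 7 node voltages V₁..V_7 plus 1 source current (V1)
R1: Y=0.001314+0.000j on G[3,1]
R2: Y=0.007634+0.000j on G[4,2]
I1: z[6]−=0.127, z[2]+=0.127
C1: Y=0.000+0.009348j on G[4,0]
R3: Y=0.0001309+0.000j on G[4,3]
C2: Y=0.000+0.004428j on G[6,3]
L1: Y=0.000-0.7281j on G[5,7]
C3: Y=0.000+0.001755j on G[7,0]
R4: Y=0.006944+0.000j on G[6,5]
R5: Y=0.0001179+0.000j on G[4,1]
R6: Y=0.5952+0.000j on G[4,6]
I2: z[4]−=0.00212, z[1]+=0.00212
R7: Y=0.9346+0.000j on G[3,2]
R8: Y=0.2183+0.000j on G[4,3]
R9: Y=0.1195+0.000j on G[7,6]
V1: row V2−V1=17.4, i_V1 at 2,1
solve → V1=-16.63-0.01669j, V2=0.7662-0.01669j, V3=0.6077-0.01681j, V4=0.03368-0.001403j, V5=-0.1794+0.007471j, V6=-0.1795+0.004982j, V7=-0.1794+0.007472j
aux → i_V1=-0.02674-1.636e-06j

1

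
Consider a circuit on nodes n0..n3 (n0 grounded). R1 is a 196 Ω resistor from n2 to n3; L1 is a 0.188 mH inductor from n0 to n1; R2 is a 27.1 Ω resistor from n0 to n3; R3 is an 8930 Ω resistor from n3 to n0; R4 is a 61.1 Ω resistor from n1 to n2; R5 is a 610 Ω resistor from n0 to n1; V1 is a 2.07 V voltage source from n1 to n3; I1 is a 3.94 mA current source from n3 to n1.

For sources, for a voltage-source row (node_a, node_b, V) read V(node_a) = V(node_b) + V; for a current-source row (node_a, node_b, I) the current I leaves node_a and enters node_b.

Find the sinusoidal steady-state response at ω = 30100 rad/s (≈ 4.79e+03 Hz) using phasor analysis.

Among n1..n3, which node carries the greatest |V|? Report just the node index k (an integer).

Element admittances at ω=30100 rad/s:
  Y(R1) = 0.005102+0.000j S between n2,n3
  Y(L1) = 0.000-0.1767j S between n0,n1
  Y(R2) = 0.03690+0.000j S between n0,n3
  Y(R3) = 0.0001120+0.000j S between n3,n0
  Y(R4) = 0.01637+0.000j S between n1,n2
  Y(R5) = 0.001639+0.000j S between n0,n1
  V1: constraint V(n1)−V(n3) = 2.07
  I1: injects 0.00394 A into n1 (from n3)
Assemble and solve the 4×4 MNA system:
  V(n1)=0.09050+0.4138j  V(n2)=-0.4014+0.4138j  V(n3)=-1.980+0.4138j
  i(V1)=-0.07738+0.01531j

3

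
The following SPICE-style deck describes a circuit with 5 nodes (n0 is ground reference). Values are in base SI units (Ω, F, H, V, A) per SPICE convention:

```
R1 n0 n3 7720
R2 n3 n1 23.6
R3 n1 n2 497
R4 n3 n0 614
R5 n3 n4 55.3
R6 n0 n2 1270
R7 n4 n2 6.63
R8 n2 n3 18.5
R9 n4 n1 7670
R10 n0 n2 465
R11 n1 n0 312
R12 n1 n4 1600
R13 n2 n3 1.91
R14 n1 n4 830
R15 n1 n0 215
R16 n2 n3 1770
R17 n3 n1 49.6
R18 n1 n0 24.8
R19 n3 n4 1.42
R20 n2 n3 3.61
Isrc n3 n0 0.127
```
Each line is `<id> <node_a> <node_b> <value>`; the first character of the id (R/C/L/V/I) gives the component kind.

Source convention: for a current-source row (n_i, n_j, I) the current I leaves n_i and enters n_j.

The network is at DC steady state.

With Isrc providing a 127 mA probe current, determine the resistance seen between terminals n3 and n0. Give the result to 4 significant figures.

MNA unknowns: 4 node voltages V₁..V_4
R1: Y=0.0001295 on G[0,3]
R2: Y=0.04237 on G[3,1]
R3: Y=0.002012 on G[1,2]
R4: Y=0.001629 on G[3,0]
R5: Y=0.01808 on G[3,4]
R6: Y=0.0007874 on G[0,2]
R7: Y=0.1508 on G[4,2]
R8: Y=0.05405 on G[2,3]
R9: Y=0.0001304 on G[4,1]
R10: Y=0.002151 on G[0,2]
R11: Y=0.003205 on G[1,0]
R12: Y=0.0006250 on G[1,4]
R13: Y=0.5236 on G[2,3]
R14: Y=0.001205 on G[1,4]
R15: Y=0.004651 on G[1,0]
R16: Y=0.0005650 on G[2,3]
R17: Y=0.02016 on G[3,1]
R18: Y=0.04032 on G[1,0]
R19: Y=0.7042 on G[3,4]
R20: Y=0.2770 on G[2,3]
Isrc: z[3]−=0.127, z[0]+=0.127
solve → V1=-2.257, V2=-3.878, V3=-3.893, V4=-3.887

R_eq = 30.66 Ω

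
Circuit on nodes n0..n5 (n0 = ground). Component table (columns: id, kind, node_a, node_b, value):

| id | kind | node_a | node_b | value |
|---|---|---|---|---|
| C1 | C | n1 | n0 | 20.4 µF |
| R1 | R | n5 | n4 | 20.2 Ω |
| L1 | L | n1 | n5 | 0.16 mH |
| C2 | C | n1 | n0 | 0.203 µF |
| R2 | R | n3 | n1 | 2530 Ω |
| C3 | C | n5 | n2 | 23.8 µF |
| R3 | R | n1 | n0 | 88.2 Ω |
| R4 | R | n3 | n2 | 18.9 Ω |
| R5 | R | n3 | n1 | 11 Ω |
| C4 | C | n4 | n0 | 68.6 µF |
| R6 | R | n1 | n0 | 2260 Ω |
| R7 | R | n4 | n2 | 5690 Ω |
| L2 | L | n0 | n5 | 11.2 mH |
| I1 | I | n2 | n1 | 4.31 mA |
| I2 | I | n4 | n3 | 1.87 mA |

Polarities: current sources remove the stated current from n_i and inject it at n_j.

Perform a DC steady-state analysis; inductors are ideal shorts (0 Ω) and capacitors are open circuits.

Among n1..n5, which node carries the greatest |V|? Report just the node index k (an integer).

Apply KCL at each of the 5 non-ground nodes and solve the resulting linear system.
Node n1: branches {C1, L1, C2, R2, R3, R5, R6, I1} → V_1 = 0.000
Node n2: branches {C3, R4, R7, I1} → V_2 = -0.1078
Node n3: branches {R2, R4, R5, I2} → V_3 = -0.02659
Node n4: branches {R1, C4, R7, I2} → V_4 = -0.03802
Node n5: branches {R1, L1, C3, L2} → V_5 = 0.000
Source currents: i(L1)=0.001882, i(L2)=0.000

2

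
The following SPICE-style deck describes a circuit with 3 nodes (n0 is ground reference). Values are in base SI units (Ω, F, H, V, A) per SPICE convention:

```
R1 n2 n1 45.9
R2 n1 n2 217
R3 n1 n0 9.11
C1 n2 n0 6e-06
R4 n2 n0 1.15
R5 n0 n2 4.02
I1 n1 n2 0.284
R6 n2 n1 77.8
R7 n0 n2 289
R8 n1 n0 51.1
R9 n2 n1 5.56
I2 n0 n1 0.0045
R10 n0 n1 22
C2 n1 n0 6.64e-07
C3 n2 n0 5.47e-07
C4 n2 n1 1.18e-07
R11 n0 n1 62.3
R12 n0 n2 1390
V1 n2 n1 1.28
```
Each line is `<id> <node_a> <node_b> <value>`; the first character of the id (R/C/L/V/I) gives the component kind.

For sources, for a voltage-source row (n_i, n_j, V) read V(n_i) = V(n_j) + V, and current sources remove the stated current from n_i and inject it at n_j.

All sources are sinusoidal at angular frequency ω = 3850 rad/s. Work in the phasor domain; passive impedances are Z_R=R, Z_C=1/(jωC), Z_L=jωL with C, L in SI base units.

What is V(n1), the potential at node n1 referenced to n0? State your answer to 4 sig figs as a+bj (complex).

Apply KCL at each of the 2 non-ground nodes and solve the resulting linear system.
Node n1: branches {R1, R2, R3, I1, R6, R8, R9, I2, R10, C2, C4, R11, V1} → V_1 = -1.091-0.001512j
Node n2: branches {R1, R2, C1, R4, R5, I1, R6, R7, R9, C3, C4, R12, V1} → V_2 = 0.1894-0.001512j
Source currents: i(V1)=-0.2091-0.003658j

-1.091-0.001512j V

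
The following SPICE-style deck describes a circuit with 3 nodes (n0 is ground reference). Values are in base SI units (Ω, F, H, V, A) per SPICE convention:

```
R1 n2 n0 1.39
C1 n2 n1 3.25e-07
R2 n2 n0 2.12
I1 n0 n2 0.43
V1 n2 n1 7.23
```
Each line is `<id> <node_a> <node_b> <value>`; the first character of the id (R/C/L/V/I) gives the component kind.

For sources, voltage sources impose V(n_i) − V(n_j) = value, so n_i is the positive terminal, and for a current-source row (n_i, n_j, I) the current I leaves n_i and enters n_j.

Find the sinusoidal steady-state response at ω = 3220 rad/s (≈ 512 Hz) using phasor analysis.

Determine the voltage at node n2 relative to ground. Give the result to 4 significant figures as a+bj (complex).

0.3610+0.000j V

MNA unknowns: 2 node voltages V₁..V_2 plus 1 source current (V1)
R1: Y=0.7194+0.000j on G[2,0]
C1: Y=0.000+0.001047j on G[2,1]
R2: Y=0.4717+0.000j on G[2,0]
I1: z[0]−=0.43, z[2]+=0.43
V1: row V2−V1=7.23, i_V1 at 2,1
solve → V1=-6.869+0.000j, V2=0.3610+0.000j
aux → i_V1=0.000-0.007566j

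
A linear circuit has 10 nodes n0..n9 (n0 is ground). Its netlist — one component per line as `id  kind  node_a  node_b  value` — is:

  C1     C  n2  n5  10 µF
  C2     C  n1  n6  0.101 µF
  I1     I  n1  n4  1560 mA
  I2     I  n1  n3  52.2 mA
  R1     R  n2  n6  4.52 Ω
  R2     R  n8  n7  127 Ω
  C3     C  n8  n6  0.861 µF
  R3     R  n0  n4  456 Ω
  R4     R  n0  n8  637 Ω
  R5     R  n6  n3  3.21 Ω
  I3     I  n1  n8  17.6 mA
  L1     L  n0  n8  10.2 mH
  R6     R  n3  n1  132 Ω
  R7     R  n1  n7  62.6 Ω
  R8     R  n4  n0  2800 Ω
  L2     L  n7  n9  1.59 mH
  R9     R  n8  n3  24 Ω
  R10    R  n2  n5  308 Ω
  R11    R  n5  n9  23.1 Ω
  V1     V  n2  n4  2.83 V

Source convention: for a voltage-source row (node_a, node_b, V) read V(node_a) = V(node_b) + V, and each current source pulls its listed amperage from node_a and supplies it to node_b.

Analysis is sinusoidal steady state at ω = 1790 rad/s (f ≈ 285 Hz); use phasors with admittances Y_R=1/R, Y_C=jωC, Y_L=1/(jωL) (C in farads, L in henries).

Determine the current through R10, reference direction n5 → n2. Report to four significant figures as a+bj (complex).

-0.07323+0.1172j A

MNA unknowns: 9 node voltages V₁..V_9 plus 1 source current (V1)
C1: Y=0.000+0.01790j on G[2,5]
C2: Y=0.000+0.0001808j on G[1,6]
I1: z[1]−=1.56, z[4]+=1.56
I2: z[1]−=0.0522, z[3]+=0.0522
R1: Y=0.2212+0.000j on G[2,6]
R2: Y=0.007874+0.000j on G[8,7]
C3: Y=0.000+0.001541j on G[8,6]
R3: Y=0.002193+0.000j on G[0,4]
R4: Y=0.001570+0.000j on G[0,8]
R5: Y=0.3115+0.000j on G[6,3]
I3: z[1]−=0.0176, z[8]+=0.0176
L1: Y=0.000-0.05477j on G[0,8]
R6: Y=0.007576+0.000j on G[3,1]
R7: Y=0.01597+0.000j on G[1,7]
R8: Y=0.0003571+0.000j on G[4,0]
L2: Y=0.000-0.3514j on G[7,9]
R9: Y=0.04167+0.000j on G[8,3]
R10: Y=0.003247+0.000j on G[2,5]
R11: Y=0.04329+0.000j on G[5,9]
V1: row V2−V4=2.83, i_V1 at 2,4
solve → V1=-86.90+13.62j, V2=10.22-6.408j, V3=3.898-4.231j, V4=7.385-6.408j, V5=-12.34+29.69j, V6=6.501-5.186j, V7=-28.14+21.03j, V8=-0.3079-0.3350j, V9=-28.96+23.07j
aux → i_V1=-1.541-0.01634j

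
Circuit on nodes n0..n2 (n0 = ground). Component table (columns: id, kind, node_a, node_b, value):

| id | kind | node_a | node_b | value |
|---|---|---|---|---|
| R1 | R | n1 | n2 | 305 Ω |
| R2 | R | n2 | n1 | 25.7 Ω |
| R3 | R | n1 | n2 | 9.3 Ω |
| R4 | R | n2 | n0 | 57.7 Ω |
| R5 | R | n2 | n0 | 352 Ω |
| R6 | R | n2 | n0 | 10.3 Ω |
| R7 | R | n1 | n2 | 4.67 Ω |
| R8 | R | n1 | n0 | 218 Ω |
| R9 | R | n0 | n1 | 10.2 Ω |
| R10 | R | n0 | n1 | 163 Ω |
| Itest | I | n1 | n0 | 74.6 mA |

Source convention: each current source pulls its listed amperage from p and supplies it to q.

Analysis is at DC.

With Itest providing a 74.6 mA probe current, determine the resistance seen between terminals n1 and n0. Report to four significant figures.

R_eq = 5.065 Ω

Element admittances at DC:
  Y(R1) = 0.003279 S between n1,n2
  Y(R2) = 0.03891 S between n2,n1
  Y(R3) = 0.1075 S between n1,n2
  Y(R4) = 0.01733 S between n2,n0
  Y(R5) = 0.002841 S between n2,n0
  Y(R6) = 0.09709 S between n2,n0
  Y(R7) = 0.2141 S between n1,n2
  Y(R8) = 0.004587 S between n1,n0
  Y(R9) = 0.09804 S between n0,n1
  Y(R10) = 0.006135 S between n0,n1
  Itest: injects 0.0746 A into n0 (from n1)
Assemble and solve the 2×2 MNA system:
  V(n1)=-0.3778  V(n2)=-0.2857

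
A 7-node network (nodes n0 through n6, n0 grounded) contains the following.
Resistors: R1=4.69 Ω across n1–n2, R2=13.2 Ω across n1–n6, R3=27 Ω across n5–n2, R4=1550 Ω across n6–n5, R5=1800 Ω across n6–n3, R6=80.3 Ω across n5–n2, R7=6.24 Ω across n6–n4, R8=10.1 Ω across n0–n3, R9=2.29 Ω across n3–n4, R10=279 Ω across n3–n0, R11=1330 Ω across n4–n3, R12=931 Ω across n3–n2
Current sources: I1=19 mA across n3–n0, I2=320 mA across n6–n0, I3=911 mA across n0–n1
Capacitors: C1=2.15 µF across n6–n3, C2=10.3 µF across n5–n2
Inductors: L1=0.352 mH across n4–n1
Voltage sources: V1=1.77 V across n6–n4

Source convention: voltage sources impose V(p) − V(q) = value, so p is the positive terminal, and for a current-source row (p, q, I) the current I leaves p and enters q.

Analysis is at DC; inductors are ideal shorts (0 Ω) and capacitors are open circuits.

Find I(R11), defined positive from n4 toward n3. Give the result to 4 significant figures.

Apply KCL at each of the 6 non-ground nodes and solve the resulting linear system.
Node n1: branches {R1, R2, L1, I3} → V_1 = 6.919
Node n2: branches {R1, C2, R3, R6, R12} → V_2 = 6.918
Node n3: branches {I1, C1, R5, R8, R9, R10, R11, R12} → V_3 = 5.575
Node n4: branches {L1, R7, R9, R11, V1} → V_4 = 6.919
Node n5: branches {C2, R3, R4, R6} → V_5 = 6.941
Node n6: branches {I2, R2, C1, R4, R5, R7, V1} → V_6 = 8.689
Source currents: i(L1)=-1.045, i(V1)=-0.7406

0.001010 A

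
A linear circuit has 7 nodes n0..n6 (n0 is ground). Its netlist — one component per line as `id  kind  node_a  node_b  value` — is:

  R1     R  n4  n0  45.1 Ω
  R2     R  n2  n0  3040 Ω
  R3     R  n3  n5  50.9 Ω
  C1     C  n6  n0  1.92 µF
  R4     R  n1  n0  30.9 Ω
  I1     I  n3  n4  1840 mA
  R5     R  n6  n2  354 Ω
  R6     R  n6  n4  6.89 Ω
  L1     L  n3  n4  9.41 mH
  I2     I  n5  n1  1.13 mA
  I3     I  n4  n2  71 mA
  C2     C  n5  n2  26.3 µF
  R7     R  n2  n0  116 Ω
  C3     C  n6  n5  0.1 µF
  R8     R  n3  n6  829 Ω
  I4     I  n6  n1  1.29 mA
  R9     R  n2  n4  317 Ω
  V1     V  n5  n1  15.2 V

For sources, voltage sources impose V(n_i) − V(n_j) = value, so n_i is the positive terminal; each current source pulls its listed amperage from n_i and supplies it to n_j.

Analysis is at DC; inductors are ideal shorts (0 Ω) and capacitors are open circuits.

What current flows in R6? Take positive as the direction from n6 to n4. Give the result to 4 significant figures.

0.005660 A

Apply KCL at each of the 6 non-ground nodes and solve the resulting linear system.
Node n1: branches {R4, I2, I4, V1} → V_1 = -4.301
Node n2: branches {R2, R5, I3, C2, R7, R9} → V_2 = 6.265
Node n3: branches {R3, I1, L1, R8} → V_3 = 3.749
Node n4: branches {R1, I1, R6, L1, I3, R9} → V_4 = 3.749
Node n5: branches {R3, I2, C2, C3, V1} → V_5 = 10.90
Node n6: branches {C1, R5, R6, C3, R8, I4} → V_6 = 3.788
Source currents: i(L1)=-1.699, i(V1)=-0.1416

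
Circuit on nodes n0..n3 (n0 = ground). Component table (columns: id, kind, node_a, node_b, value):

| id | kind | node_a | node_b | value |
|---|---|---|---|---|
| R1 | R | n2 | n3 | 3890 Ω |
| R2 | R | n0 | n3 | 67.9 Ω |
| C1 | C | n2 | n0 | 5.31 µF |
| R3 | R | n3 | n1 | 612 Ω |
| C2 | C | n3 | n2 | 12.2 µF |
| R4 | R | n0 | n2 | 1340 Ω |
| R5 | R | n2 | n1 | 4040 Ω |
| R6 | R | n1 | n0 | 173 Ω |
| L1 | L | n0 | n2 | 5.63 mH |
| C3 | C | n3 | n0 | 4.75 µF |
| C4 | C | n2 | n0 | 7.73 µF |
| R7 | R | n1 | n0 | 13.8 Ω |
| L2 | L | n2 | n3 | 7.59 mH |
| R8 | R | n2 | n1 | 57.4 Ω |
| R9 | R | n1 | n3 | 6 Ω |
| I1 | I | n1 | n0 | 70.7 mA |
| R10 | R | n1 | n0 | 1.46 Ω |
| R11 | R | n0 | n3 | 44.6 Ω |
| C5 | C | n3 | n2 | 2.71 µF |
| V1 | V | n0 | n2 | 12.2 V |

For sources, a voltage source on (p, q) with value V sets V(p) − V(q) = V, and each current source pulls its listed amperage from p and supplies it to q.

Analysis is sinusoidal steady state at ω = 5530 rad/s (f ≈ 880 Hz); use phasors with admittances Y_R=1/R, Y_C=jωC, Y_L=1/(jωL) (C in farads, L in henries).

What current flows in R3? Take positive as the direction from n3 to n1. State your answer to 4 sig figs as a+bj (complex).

Element admittances at ω=5530 rad/s:
  Y(R1) = 0.0002571+0.000j S between n2,n3
  Y(R2) = 0.01473+0.000j S between n0,n3
  Y(C1) = 0.000+0.02936j S between n2,n0
  Y(R3) = 0.001634+0.000j S between n3,n1
  Y(C2) = 0.000+0.06747j S between n3,n2
  Y(R4) = 0.0007463+0.000j S between n0,n2
  Y(R5) = 0.0002475+0.000j S between n2,n1
  Y(R6) = 0.005780+0.000j S between n1,n0
  Y(L1) = 0.000-0.03212j S between n0,n2
  Y(C3) = 0.000+0.02627j S between n3,n0
  Y(C4) = 0.000+0.04275j S between n2,n0
  Y(R7) = 0.07246+0.000j S between n1,n0
  Y(L2) = 0.000-0.02383j S between n2,n3
  Y(R8) = 0.01742+0.000j S between n2,n1
  Y(R9) = 0.1667+0.000j S between n1,n3
  I1: injects 0.0707 A into n0 (from n1)
  Y(R10) = 0.6849+0.000j S between n1,n0
  Y(R11) = 0.02242+0.000j S between n0,n3
  Y(C5) = 0.000+0.01499j S between n3,n2
  V1: constraint V(n0)−V(n2) = 12.2
Assemble and solve the 4×4 MNA system:
  V(n1)=-0.6280-0.5636j  V(n2)=-12.20+0.000j  V(n3)=-1.841-3.178j
  i(V1)=-0.4026-1.084j

-0.001982-0.004273j A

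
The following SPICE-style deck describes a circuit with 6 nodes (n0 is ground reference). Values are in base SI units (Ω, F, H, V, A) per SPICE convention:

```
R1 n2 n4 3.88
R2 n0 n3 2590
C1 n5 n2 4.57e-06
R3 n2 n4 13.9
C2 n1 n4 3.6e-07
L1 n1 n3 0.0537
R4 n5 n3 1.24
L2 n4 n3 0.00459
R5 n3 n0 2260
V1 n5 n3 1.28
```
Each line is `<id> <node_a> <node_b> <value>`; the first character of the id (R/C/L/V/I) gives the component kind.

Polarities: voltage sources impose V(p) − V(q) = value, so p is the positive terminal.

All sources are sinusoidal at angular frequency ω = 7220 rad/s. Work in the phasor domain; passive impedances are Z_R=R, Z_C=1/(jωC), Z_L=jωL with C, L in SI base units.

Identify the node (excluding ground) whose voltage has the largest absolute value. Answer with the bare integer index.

Element admittances at ω=7220 rad/s:
  Y(R1) = 0.2577+0.000j S between n2,n4
  Y(R2) = 0.0003861+0.000j S between n0,n3
  Y(C1) = 0.000+0.03300j S between n5,n2
  Y(R3) = 0.07194+0.000j S between n2,n4
  Y(C2) = 0.000+0.002599j S between n1,n4
  Y(L1) = 0.000-0.002579j S between n1,n3
  Y(R4) = 0.8065+0.000j S between n5,n3
  Y(L2) = 0.000-0.03018j S between n4,n3
  Y(R5) = 0.0004425+0.000j S between n3,n0
  V1: constraint V(n5)−V(n3) = 1.28
Assemble and solve the 6×6 MNA system:
  V(n1)=-16.32+1.795j  V(n2)=-0.1101+0.1529j  V(n3)=0.000+0.000j  V(n4)=-0.1254+0.01380j  V(n5)=1.280+0.000j
  i(V1)=-1.037-0.04587j

1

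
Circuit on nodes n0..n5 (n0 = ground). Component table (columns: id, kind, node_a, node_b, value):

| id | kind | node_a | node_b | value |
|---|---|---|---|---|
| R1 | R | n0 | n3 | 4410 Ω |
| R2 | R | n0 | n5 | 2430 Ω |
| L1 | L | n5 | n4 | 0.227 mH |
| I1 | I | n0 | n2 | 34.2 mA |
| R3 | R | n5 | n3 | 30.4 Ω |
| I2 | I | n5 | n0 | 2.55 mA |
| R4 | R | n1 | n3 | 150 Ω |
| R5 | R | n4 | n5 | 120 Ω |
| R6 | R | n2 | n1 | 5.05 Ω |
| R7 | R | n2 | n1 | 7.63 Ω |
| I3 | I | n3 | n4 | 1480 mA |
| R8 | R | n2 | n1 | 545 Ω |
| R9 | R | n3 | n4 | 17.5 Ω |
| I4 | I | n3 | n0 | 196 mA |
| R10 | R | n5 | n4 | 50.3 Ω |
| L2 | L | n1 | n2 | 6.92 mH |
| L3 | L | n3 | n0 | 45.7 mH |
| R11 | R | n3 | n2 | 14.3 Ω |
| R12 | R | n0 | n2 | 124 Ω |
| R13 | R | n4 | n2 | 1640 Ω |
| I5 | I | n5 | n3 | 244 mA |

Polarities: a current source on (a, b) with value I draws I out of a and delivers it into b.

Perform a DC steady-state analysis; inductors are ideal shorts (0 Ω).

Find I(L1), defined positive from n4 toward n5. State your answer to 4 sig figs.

0.6978 A

MNA unknowns: 5 node voltages V₁..V_5 plus 3 source currents (L1, L2, L3)
R1: Y=0.0002268 on G[0,3]
R2: Y=0.0004115 on G[0,5]
L1: row V5−V4=0, i_L1 at 5,4
I1: z[0]−=0.0342, z[2]+=0.0342
R3: Y=0.03289 on G[5,3]
I2: z[5]−=0.00255, z[0]+=0.00255
R4: Y=0.006667 on G[1,3]
R5: Y=0.008333 on G[4,5]
R6: Y=0.1980 on G[2,1]
R7: Y=0.1311 on G[2,1]
I3: z[3]−=1.48, z[4]+=1.48
R8: Y=0.001835 on G[2,1]
R9: Y=0.05714 on G[3,4]
I4: z[3]−=0.196, z[0]+=0.196
R10: Y=0.01988 on G[5,4]
L2: row V1−V2=0, i_L2 at 1,2
L3: row V3−V0=0, i_L3 at 3,0
R11: Y=0.06993 on G[3,2]
R12: Y=0.008065 on G[0,2]
R13: Y=0.0006098 on G[4,2]
I5: z[5]−=0.244, z[3]+=0.244
solve → V1=0.4980, V2=0.4980, V3=0.000, V4=13.55, V5=13.55
aux → i_L1=-0.6978, i_L2=-0.003320, i_L3=-0.1739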